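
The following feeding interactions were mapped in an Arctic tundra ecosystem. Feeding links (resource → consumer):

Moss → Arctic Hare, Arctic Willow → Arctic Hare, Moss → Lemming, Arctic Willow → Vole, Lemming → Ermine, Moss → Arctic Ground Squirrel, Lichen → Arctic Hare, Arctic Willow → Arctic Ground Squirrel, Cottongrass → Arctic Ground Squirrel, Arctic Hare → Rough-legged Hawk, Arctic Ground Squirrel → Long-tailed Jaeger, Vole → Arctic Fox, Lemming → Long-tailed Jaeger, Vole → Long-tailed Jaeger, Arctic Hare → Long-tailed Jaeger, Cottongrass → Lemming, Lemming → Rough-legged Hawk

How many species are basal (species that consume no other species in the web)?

Basal species (no prey listed): Moss, Lichen, Cottongrass, Arctic Willow.
Count: 4.

4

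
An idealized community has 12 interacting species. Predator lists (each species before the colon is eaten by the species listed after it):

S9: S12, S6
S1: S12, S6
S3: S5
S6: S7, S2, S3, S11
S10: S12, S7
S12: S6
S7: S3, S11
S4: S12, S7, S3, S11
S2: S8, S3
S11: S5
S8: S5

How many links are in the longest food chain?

One longest chain: S10 → S12 → S6 → S2 → S8 → S5.
It has 6 species and 5 links.

5 links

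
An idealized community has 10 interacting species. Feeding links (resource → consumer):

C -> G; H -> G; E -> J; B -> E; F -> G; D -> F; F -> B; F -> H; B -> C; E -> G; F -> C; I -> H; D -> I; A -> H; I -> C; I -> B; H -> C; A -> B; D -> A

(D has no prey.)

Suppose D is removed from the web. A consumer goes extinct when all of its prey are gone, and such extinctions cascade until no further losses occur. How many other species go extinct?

Remove D.
Round 1: A (all prey gone), F (all prey gone), I (all prey gone) → extinct.
Round 2: B (all prey gone), H (all prey gone) → extinct.
Round 3: C (all prey gone), E (all prey gone) → extinct.
Round 4: G (all prey gone), J (all prey gone) → extinct.
No further losses. Total secondary extinctions: 9.

9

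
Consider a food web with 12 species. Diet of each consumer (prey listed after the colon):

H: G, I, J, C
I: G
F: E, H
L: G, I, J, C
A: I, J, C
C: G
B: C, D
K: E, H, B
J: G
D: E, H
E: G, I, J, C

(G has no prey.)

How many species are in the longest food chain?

One longest chain: G → I → E → D → B → K.
It has 6 species and 5 links.

6 species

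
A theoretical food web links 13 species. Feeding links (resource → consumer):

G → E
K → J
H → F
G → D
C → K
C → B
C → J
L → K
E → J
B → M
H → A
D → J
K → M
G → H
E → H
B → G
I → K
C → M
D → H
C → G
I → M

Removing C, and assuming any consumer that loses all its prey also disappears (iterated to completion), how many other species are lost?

Remove C.
Round 1: B (all prey gone) → extinct.
Round 2: G (all prey gone) → extinct.
Round 3: E (all prey gone), D (all prey gone) → extinct.
Round 4: H (all prey gone) → extinct.
Round 5: F (all prey gone), A (all prey gone) → extinct.
No further losses. Total secondary extinctions: 7.

7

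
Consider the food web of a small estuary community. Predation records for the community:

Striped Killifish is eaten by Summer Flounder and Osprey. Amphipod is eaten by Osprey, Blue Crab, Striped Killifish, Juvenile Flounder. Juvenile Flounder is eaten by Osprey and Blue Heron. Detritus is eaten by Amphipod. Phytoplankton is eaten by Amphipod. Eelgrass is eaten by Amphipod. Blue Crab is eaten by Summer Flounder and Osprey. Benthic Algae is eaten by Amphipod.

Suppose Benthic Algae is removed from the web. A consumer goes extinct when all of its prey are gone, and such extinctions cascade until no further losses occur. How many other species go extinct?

Remove Benthic Algae.
Every predator of it retains at least one other prey: Amphipod still has Phytoplankton, Eelgrass, Detritus.
No consumer loses all prey, so no secondary extinctions occur.

0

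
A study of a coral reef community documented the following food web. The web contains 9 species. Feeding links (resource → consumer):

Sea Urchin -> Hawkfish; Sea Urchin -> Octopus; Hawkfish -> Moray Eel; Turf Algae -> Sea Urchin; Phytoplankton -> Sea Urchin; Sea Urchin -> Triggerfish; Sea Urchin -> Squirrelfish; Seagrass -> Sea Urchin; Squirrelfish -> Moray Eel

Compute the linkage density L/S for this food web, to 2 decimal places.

There are L = 9 links among S = 9 species.
L/S = 9/9 = 1.0000 ≈ 1.00.

L/S = 1.00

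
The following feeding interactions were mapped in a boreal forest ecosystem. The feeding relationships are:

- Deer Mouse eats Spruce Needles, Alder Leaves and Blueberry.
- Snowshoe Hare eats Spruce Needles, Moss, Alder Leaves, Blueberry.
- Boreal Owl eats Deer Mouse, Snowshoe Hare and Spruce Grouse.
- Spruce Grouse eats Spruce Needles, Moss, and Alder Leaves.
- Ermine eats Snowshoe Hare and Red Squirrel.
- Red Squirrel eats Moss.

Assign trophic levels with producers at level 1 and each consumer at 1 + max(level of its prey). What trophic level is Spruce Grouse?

Moss is a producer → level 1.
Spruce Grouse eats Moss (level 1); other prey at levels: Spruce Needles 1, Alder Leaves 1 → level 2.

Trophic level 2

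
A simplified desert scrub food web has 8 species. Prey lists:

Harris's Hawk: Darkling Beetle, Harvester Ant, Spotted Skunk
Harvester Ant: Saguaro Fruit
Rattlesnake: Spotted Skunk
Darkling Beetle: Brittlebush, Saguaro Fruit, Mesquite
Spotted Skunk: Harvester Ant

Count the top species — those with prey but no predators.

Top species (has prey, but nothing eats it): Harris's Hawk, Rattlesnake.
Count: 2.

2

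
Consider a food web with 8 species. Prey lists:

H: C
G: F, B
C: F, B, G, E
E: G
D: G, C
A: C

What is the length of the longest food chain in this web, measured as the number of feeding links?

One longest chain: F → G → E → C → A.
It has 5 species and 4 links.

4 links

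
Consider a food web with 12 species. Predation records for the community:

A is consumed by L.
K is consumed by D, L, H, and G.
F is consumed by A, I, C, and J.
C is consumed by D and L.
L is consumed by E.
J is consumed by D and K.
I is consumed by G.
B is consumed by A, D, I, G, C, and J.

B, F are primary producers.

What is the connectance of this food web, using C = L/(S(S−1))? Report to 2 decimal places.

The web has S = 12 species and L = 21 feeding links.
C = L / (S(S−1)) = 21 / 132 = 0.1591 ≈ 0.16.

C = 0.16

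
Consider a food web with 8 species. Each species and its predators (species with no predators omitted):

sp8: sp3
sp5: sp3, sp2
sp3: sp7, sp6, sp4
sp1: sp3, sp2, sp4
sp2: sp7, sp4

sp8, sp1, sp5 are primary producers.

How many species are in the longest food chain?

3 species

One longest chain: sp8 → sp3 → sp7.
It has 3 species and 2 links.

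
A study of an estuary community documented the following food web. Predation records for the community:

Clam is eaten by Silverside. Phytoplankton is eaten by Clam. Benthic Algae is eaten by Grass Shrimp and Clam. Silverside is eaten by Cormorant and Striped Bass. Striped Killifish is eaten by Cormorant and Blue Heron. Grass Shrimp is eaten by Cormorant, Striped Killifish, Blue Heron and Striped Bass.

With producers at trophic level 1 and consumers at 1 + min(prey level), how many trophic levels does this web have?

3

Producers (level 1): Benthic Algae, Phytoplankton.
Following each consumer down to its lowest-level prey: Benthic Algae → Grass Shrimp → Striped Bass (levels 1 through 3).
All prey of Striped Bass (Grass Shrimp 2, Silverside 3) are at level 2 or above, so Striped Bass is at level 1 + 2 = 3.
Every consumer has at least one prey at level 2 or below, so none exceeds level 3.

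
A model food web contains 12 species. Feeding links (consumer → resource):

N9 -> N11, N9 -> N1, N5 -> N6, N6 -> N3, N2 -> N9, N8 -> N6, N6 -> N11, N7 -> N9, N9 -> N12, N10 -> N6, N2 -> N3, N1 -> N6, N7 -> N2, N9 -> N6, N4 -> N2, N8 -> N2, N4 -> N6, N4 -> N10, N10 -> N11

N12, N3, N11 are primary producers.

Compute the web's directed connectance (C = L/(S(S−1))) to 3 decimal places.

The web has S = 12 species and L = 19 feeding links.
C = L / (S(S−1)) = 19 / 132 = 0.1439 ≈ 0.144.

C = 0.144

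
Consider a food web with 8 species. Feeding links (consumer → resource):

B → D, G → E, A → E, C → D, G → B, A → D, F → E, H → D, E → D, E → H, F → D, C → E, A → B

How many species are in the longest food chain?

4 species

One longest chain: D → H → E → C.
It has 4 species and 3 links.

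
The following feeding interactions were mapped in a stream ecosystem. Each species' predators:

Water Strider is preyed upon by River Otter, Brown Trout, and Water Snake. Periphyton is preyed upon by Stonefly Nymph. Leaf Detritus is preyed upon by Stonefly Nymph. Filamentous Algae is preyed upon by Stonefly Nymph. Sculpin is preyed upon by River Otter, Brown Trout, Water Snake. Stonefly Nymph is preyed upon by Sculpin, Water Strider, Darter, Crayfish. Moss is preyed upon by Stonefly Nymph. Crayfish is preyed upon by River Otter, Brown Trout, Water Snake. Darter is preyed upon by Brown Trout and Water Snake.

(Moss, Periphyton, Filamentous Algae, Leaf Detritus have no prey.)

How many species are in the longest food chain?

4 species

One longest chain: Moss → Stonefly Nymph → Crayfish → River Otter.
It has 4 species and 3 links.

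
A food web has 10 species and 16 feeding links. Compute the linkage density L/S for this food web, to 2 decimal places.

L/S = 1.60

There are L = 16 links among S = 10 species.
L/S = 16/10 = 1.6000 ≈ 1.60.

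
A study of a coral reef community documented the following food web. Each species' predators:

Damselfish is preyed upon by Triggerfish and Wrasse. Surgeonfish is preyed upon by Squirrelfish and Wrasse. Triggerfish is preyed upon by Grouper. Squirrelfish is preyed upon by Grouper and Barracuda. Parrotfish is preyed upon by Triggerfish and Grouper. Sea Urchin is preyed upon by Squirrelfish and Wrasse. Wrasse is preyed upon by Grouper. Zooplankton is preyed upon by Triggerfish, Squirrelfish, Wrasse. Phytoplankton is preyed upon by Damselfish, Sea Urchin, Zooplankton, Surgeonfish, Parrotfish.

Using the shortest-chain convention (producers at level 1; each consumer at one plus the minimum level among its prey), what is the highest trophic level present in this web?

Producers (level 1): Phytoplankton.
Following each consumer down to its lowest-level prey: Phytoplankton → Sea Urchin → Squirrelfish → Barracuda (levels 1 through 4).
All prey of Barracuda (Squirrelfish 3) are at level 3 or above, so Barracuda is at level 1 + 3 = 4.
Every consumer has at least one prey at level 3 or below, so none exceeds level 4.

4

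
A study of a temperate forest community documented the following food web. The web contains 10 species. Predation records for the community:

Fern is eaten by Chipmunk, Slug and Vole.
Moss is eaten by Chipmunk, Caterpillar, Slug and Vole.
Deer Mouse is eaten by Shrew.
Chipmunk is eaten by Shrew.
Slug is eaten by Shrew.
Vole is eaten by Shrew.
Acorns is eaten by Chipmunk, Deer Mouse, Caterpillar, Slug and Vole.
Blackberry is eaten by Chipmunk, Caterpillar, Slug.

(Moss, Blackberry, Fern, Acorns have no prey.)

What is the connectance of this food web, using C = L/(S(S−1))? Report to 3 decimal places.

The web has S = 10 species and L = 19 feeding links.
C = L / (S(S−1)) = 19 / 90 = 0.2111 ≈ 0.211.

C = 0.211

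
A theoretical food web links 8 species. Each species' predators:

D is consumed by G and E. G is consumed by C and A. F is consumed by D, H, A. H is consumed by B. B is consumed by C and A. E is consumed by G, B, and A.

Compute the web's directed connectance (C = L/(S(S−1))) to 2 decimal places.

C = 0.23

The web has S = 8 species and L = 13 feeding links.
C = L / (S(S−1)) = 13 / 56 = 0.2321 ≈ 0.23.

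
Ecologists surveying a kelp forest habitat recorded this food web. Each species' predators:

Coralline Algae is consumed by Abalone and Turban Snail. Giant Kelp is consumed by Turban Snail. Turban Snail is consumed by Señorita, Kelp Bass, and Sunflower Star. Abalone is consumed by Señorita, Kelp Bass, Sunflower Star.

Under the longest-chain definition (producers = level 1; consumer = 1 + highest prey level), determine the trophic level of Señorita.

Coralline Algae is a producer → level 1.
Abalone eats Coralline Algae → level 2.
Señorita eats Abalone (level 2); other prey at levels: Turban Snail 2 → level 3.

Trophic level 3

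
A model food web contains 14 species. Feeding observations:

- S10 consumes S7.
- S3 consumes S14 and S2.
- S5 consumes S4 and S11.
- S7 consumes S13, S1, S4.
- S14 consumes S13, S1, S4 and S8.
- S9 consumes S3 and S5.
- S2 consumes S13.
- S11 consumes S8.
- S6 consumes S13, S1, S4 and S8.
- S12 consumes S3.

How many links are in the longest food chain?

3 links

One longest chain: S13 → S2 → S3 → S9.
It has 4 species and 3 links.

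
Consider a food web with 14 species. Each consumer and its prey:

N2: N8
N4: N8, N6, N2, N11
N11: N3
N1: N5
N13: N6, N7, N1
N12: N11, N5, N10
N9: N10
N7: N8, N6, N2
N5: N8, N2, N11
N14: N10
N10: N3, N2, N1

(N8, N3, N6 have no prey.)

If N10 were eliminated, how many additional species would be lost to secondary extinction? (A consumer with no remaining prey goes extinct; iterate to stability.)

2

Remove N10.
Round 1: N14 (all prey gone), N9 (all prey gone) → extinct.
No further losses. Total secondary extinctions: 2.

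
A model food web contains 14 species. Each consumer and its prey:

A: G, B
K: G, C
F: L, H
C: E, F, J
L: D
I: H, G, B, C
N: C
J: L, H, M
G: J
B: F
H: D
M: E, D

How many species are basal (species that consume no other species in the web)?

Basal species (no prey listed): E, D.
Count: 2.

2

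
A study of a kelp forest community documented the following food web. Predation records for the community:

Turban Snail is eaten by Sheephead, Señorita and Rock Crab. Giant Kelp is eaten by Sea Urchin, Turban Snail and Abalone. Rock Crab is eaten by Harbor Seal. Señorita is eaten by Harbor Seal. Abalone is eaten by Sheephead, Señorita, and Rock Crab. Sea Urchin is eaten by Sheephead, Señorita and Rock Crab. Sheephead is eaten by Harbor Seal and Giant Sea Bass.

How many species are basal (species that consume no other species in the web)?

Basal species (no prey listed): Giant Kelp.
Count: 1.

1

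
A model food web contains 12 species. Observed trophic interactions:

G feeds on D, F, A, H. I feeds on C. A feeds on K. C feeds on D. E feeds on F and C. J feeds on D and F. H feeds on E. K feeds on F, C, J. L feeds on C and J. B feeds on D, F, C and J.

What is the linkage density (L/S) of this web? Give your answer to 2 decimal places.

There are L = 21 links among S = 12 species.
L/S = 21/12 = 1.7500 ≈ 1.75.

L/S = 1.75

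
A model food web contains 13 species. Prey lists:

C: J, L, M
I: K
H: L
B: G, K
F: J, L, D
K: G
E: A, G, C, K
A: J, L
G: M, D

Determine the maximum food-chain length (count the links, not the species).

One longest chain: M → G → K → E.
It has 4 species and 3 links.

3 links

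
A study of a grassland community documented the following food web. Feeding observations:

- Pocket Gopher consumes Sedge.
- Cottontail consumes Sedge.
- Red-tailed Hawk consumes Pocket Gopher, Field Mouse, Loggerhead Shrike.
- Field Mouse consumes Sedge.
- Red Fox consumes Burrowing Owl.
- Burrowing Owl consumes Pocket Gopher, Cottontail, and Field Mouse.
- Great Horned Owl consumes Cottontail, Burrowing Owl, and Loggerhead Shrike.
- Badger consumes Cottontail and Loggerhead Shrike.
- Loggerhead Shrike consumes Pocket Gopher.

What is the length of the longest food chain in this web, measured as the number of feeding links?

One longest chain: Sedge → Cottontail → Burrowing Owl → Red Fox.
It has 4 species and 3 links.

3 links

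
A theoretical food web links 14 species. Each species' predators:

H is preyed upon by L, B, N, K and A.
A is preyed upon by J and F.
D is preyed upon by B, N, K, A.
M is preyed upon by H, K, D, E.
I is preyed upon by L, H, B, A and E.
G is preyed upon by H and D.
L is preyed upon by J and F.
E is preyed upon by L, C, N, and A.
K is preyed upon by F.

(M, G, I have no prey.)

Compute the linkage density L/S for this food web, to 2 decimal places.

There are L = 29 links among S = 14 species.
L/S = 29/14 = 2.0714 ≈ 2.07.

L/S = 2.07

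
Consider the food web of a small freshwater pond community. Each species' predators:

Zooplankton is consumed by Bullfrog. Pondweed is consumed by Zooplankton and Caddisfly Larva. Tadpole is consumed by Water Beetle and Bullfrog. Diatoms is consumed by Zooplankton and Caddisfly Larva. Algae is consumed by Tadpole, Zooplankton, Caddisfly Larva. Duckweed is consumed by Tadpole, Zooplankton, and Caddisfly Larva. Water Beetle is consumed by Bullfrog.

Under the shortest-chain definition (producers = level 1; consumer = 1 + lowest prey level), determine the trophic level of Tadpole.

Trophic level 2

Duckweed is a producer → level 1.
Tadpole eats Duckweed → level 2.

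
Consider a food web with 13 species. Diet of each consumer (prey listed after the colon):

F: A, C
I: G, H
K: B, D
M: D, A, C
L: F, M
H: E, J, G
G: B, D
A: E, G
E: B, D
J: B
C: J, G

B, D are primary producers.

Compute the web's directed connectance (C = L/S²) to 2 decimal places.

C = 0.14

The web has S = 13 species and L = 23 feeding links.
C = L / S² = 23 / 169 = 0.1361 ≈ 0.14.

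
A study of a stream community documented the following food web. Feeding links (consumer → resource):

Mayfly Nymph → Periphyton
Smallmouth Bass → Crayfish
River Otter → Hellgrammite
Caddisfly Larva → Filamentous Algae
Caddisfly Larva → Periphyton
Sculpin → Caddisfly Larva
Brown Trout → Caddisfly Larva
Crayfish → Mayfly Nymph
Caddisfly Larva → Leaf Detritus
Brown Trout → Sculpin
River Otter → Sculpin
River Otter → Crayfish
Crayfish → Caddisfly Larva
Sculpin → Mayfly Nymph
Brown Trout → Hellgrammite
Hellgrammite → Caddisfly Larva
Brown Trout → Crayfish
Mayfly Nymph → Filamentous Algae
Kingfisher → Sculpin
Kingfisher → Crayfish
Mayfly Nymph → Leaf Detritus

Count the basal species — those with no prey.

3

Basal species (no prey listed): Leaf Detritus, Filamentous Algae, Periphyton.
Count: 3.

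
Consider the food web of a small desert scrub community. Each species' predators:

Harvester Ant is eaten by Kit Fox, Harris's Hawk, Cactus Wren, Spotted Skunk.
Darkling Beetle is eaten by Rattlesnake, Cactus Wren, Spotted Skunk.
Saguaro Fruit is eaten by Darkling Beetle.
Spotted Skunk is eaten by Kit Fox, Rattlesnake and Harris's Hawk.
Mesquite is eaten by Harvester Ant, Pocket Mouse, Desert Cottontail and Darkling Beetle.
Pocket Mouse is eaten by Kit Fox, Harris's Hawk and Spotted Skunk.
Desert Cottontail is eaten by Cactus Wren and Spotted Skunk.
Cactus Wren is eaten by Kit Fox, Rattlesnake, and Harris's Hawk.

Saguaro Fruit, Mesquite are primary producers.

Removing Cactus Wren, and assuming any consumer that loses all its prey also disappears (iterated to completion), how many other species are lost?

Remove Cactus Wren.
Every predator of it retains at least one other prey: Harris's Hawk still has Harvester Ant, Pocket Mouse, Spotted Skunk; Kit Fox still has Harvester Ant, Pocket Mouse, Spotted Skunk; Rattlesnake still has Darkling Beetle, Spotted Skunk.
No consumer loses all prey, so no secondary extinctions occur.

0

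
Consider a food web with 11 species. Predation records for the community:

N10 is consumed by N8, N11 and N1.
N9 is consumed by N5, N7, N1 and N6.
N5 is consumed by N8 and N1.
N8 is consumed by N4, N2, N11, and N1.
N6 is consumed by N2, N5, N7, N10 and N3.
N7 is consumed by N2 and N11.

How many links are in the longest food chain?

4 links

One longest chain: N9 → N6 → N5 → N8 → N11.
It has 5 species and 4 links.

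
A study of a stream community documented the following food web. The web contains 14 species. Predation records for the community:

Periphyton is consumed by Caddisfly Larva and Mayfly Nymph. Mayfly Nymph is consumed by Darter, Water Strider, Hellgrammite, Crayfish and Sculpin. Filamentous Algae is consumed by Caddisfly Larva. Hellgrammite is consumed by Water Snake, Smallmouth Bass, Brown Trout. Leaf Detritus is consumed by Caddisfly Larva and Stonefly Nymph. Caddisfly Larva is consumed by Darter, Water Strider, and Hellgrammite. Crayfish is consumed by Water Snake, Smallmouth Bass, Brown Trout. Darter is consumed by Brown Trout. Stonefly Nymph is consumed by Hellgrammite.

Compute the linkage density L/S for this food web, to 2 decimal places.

There are L = 21 links among S = 14 species.
L/S = 21/14 = 1.5000 ≈ 1.50.

L/S = 1.50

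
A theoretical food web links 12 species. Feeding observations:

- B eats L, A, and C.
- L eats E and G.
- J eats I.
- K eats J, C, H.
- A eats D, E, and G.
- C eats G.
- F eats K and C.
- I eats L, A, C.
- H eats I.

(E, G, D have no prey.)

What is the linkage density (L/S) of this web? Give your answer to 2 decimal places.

There are L = 19 links among S = 12 species.
L/S = 19/12 = 1.5833 ≈ 1.58.

L/S = 1.58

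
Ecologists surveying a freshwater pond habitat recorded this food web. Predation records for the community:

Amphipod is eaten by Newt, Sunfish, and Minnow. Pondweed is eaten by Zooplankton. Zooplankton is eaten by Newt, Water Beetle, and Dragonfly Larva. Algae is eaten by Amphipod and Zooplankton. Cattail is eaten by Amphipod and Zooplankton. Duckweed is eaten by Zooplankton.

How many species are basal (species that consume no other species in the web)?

4

Basal species (no prey listed): Pondweed, Cattail, Duckweed, Algae.
Count: 4.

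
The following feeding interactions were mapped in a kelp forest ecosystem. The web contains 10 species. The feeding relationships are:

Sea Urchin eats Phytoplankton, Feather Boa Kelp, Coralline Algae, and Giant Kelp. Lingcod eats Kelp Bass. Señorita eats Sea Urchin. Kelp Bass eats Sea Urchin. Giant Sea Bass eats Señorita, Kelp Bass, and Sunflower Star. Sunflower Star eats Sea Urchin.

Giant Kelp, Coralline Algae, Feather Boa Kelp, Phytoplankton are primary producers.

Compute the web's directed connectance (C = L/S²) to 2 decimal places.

The web has S = 10 species and L = 11 feeding links.
C = L / S² = 11 / 100 = 0.1100 ≈ 0.11.

C = 0.11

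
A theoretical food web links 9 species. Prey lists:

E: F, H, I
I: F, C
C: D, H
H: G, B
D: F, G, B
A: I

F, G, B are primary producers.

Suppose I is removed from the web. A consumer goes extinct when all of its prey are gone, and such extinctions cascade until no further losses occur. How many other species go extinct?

Remove I.
Round 1: A (all prey gone) → extinct.
No further losses. Total secondary extinctions: 1.

1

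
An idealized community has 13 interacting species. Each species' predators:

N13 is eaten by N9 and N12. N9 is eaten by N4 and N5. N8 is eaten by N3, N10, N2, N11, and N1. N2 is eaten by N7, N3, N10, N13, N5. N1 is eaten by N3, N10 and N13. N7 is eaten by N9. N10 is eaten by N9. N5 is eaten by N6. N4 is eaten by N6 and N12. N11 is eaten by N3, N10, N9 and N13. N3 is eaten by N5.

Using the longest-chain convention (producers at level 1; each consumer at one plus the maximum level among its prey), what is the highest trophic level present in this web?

Producers (level 1): N8.
N8 → N11 → N10 → N9 → N4 → N12 gives N12 level 6.
No species has a prey at level 6, so no species reaches level 7.

6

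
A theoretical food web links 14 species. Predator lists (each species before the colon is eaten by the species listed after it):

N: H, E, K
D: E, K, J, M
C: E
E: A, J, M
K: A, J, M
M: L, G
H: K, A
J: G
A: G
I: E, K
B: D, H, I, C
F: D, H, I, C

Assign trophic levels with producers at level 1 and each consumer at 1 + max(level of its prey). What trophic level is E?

F is a producer → level 1.
D eats F (level 1); other prey at levels: B 1 → level 2.
E eats D (level 2); other prey at levels: N 1, I 2, C 2 → level 3.

Trophic level 3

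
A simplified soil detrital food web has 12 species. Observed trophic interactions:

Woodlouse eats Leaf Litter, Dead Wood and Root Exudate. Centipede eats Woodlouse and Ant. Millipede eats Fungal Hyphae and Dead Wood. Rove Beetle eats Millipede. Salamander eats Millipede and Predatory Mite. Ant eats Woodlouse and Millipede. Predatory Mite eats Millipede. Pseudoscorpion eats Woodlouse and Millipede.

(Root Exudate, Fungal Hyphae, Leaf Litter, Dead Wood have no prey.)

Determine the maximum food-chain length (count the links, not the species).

One longest chain: Fungal Hyphae → Millipede → Predatory Mite → Salamander.
It has 4 species and 3 links.

3 links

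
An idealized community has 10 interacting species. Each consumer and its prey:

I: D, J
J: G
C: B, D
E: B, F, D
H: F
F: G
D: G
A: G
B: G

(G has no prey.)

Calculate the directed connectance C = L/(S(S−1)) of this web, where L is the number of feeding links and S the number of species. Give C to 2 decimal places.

C = 0.14

The web has S = 10 species and L = 13 feeding links.
C = L / (S(S−1)) = 13 / 90 = 0.1444 ≈ 0.14.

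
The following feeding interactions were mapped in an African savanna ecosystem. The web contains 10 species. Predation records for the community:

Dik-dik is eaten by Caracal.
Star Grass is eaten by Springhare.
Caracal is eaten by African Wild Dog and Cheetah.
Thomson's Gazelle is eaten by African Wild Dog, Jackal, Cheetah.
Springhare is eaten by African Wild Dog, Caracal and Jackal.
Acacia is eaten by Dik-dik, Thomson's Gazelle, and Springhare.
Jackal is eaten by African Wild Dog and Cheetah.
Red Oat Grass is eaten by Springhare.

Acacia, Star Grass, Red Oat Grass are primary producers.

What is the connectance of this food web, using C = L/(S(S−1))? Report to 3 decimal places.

The web has S = 10 species and L = 16 feeding links.
C = L / (S(S−1)) = 16 / 90 = 0.1778 ≈ 0.178.

C = 0.178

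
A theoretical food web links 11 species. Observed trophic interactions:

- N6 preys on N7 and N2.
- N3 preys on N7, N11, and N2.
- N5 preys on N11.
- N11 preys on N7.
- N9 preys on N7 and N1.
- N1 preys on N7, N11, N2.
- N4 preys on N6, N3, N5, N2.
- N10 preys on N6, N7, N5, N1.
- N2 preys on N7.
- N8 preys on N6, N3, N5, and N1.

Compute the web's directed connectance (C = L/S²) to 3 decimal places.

The web has S = 11 species and L = 25 feeding links.
C = L / S² = 25 / 121 = 0.2066 ≈ 0.207.

C = 0.207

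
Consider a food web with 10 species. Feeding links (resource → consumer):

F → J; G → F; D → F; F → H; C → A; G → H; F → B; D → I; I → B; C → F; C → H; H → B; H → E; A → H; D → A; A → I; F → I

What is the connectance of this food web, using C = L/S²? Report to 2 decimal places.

C = 0.17

The web has S = 10 species and L = 17 feeding links.
C = L / S² = 17 / 100 = 0.1700 ≈ 0.17.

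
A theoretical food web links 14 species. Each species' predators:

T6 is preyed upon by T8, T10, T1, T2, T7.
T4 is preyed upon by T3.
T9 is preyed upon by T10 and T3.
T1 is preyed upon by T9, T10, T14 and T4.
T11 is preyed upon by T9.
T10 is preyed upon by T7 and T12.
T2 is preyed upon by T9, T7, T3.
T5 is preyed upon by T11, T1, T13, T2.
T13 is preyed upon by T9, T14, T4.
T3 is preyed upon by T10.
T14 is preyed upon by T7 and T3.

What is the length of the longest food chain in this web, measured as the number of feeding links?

5 links

One longest chain: T6 → T1 → T9 → T3 → T10 → T7.
It has 6 species and 5 links.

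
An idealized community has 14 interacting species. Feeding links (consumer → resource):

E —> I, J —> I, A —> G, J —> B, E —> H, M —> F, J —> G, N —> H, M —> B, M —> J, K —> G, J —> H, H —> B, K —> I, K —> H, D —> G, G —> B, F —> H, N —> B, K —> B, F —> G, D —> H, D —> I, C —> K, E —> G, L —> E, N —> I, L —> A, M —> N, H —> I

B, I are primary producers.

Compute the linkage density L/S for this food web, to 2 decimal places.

There are L = 30 links among S = 14 species.
L/S = 30/14 = 2.1429 ≈ 2.14.

L/S = 2.14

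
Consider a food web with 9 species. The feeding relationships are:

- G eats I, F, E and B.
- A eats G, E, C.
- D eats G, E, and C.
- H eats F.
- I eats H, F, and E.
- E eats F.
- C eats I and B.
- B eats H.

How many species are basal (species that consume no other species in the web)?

1

Basal species (no prey listed): F.
Count: 1.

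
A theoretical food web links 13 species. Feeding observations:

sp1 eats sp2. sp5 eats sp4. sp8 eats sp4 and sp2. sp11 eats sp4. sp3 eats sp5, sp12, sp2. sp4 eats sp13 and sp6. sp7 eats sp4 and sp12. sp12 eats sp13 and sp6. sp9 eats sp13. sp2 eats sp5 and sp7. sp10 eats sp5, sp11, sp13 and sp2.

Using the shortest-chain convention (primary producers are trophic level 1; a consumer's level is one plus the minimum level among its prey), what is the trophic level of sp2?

Trophic level 4

sp6 is a producer → level 1.
sp4 eats sp6 → level 2.
sp5 eats sp4 → level 3.
sp2 eats sp5 → level 4.
No prey of sp2 is below level 3, so 4 is the minimum.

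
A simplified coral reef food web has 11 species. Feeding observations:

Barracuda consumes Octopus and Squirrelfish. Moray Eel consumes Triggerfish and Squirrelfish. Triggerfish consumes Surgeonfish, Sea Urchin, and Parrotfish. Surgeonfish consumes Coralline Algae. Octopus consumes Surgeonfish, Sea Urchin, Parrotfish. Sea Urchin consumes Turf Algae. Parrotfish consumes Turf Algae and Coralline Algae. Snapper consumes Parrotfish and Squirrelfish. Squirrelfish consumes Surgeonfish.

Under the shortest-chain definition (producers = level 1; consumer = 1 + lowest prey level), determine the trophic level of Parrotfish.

Trophic level 2

Coralline Algae is a producer → level 1.
Parrotfish eats Coralline Algae → level 2.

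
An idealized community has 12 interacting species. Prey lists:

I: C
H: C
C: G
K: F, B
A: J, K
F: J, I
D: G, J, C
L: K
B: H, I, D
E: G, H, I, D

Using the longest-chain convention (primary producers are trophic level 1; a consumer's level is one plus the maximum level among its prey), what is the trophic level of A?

G is a producer → level 1.
C eats G → level 2.
H eats C → level 3.
B eats H (level 3); other prey at levels: I 3, D 3 → level 4.
K eats B (level 4); other prey at levels: F 4 → level 5.
A eats K (level 5); other prey at levels: J 1 → level 6.

Trophic level 6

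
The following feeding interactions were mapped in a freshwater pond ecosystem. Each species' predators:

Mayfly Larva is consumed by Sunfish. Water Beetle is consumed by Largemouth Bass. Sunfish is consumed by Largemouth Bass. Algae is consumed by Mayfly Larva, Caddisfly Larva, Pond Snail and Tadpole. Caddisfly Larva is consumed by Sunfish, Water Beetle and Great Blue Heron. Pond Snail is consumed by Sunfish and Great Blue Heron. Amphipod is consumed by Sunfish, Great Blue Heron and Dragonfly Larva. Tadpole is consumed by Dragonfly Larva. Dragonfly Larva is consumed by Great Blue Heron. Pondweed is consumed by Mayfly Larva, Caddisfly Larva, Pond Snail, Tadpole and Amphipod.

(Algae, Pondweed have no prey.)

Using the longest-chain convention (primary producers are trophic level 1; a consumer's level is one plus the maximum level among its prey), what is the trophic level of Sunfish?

Trophic level 3

Pondweed is a producer → level 1.
Amphipod eats Pondweed → level 2.
Sunfish eats Amphipod (level 2); other prey at levels: Pond Snail 2, Mayfly Larva 2, Caddisfly Larva 2 → level 3.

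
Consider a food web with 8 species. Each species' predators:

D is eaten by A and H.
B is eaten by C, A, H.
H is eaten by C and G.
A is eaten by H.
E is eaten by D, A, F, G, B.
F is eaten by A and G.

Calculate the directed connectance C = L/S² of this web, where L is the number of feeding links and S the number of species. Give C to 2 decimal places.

C = 0.23

The web has S = 8 species and L = 15 feeding links.
C = L / S² = 15 / 64 = 0.2344 ≈ 0.23.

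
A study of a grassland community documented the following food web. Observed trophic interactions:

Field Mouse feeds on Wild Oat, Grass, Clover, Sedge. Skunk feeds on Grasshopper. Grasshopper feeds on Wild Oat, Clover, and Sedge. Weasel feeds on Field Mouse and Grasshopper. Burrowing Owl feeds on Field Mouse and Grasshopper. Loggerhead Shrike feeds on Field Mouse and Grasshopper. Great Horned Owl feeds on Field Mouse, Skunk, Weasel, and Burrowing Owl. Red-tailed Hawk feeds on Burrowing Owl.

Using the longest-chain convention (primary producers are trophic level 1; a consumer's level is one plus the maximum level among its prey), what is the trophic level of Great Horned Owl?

Trophic level 4

Sedge is a producer → level 1.
Grasshopper eats Sedge (level 1); other prey at levels: Clover 1, Wild Oat 1 → level 2.
Skunk eats Grasshopper → level 3.
Great Horned Owl eats Skunk (level 3); other prey at levels: Field Mouse 2, Burrowing Owl 3, Weasel 3 → level 4.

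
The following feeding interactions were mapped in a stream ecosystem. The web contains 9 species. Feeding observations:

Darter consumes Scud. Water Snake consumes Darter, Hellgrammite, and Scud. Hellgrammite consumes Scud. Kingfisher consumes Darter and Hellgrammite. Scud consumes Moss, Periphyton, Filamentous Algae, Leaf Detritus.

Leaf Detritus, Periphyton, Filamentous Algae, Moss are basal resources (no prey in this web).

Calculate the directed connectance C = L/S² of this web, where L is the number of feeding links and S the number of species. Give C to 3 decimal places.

The web has S = 9 species and L = 11 feeding links.
C = L / S² = 11 / 81 = 0.1358 ≈ 0.136.

C = 0.136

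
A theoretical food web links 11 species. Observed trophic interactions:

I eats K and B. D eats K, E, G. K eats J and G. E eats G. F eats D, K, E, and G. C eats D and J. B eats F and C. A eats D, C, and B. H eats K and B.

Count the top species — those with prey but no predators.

3

Top species (has prey, but nothing eats it): H, A, I.
Count: 3.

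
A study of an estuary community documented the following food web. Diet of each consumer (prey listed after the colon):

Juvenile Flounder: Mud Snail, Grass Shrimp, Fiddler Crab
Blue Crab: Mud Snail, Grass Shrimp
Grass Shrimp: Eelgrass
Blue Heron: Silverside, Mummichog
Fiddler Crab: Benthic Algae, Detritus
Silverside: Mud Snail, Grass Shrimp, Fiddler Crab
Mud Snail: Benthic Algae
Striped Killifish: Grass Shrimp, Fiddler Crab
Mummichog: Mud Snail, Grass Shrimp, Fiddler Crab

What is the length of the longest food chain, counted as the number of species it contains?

One longest chain: Benthic Algae → Mud Snail → Mummichog → Blue Heron.
It has 4 species and 3 links.

4 species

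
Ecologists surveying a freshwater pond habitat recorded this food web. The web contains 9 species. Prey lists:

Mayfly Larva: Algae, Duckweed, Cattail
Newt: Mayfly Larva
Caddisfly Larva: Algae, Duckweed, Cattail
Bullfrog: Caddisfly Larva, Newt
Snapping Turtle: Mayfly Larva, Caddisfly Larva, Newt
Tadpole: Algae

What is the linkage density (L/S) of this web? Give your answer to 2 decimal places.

There are L = 13 links among S = 9 species.
L/S = 13/9 = 1.4444 ≈ 1.44.

L/S = 1.44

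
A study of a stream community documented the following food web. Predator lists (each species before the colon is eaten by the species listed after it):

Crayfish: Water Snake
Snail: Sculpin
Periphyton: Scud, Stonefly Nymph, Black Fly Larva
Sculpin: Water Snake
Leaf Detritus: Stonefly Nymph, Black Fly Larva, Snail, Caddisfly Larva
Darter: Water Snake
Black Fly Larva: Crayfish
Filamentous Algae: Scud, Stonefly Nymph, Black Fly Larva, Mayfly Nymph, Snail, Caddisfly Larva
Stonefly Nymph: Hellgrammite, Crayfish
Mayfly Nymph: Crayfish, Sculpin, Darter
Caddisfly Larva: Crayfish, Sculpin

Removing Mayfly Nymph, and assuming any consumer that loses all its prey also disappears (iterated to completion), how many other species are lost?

1

Remove Mayfly Nymph.
Round 1: Darter (all prey gone) → extinct.
No further losses. Total secondary extinctions: 1.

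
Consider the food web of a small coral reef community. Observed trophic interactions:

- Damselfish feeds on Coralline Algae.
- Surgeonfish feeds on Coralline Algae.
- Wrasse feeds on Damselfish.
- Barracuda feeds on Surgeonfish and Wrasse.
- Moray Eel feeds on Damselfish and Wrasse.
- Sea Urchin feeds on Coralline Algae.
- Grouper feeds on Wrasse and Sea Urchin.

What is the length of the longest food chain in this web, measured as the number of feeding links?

One longest chain: Coralline Algae → Damselfish → Wrasse → Grouper.
It has 4 species and 3 links.

3 links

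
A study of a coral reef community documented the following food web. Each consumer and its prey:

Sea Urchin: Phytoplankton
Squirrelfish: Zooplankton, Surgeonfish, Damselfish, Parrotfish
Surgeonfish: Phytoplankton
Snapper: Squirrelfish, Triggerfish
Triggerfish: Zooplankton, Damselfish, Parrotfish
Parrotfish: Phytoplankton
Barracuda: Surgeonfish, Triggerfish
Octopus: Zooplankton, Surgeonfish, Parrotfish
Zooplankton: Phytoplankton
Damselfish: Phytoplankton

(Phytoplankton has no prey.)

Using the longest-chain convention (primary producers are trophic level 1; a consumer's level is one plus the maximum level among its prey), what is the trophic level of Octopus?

Trophic level 3

Phytoplankton is a producer → level 1.
Zooplankton eats Phytoplankton → level 2.
Octopus eats Zooplankton (level 2); other prey at levels: Surgeonfish 2, Parrotfish 2 → level 3.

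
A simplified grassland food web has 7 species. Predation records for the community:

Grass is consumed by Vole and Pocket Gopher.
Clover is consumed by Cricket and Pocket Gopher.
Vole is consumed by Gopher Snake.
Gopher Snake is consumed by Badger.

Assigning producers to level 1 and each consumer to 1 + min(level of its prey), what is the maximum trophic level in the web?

4

Producers (level 1): Grass, Clover.
Following each consumer down to its lowest-level prey: Grass → Vole → Gopher Snake → Badger (levels 1 through 4).
All prey of Badger (Gopher Snake 3) are at level 3 or above, so Badger is at level 1 + 3 = 4.
Every consumer has at least one prey at level 3 or below, so none exceeds level 4.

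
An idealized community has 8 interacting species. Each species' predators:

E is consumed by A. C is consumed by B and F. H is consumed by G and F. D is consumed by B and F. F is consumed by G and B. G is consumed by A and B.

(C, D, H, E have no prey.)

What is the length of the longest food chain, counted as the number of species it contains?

4 species

One longest chain: C → F → G → B.
It has 4 species and 3 links.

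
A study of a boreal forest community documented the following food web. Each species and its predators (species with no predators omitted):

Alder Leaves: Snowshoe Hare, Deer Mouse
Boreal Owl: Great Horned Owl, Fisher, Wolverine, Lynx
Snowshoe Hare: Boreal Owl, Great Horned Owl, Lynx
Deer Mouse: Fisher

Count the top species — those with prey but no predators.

4

Top species (has prey, but nothing eats it): Great Horned Owl, Fisher, Wolverine, Lynx.
Count: 4.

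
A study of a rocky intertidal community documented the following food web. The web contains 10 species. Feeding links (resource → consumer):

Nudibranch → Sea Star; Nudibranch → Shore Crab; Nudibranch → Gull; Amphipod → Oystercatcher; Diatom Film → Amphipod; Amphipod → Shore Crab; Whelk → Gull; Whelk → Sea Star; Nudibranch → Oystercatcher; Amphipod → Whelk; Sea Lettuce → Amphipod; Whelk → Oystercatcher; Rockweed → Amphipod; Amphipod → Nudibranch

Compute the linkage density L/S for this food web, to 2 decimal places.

There are L = 14 links among S = 10 species.
L/S = 14/10 = 1.4000 ≈ 1.40.

L/S = 1.40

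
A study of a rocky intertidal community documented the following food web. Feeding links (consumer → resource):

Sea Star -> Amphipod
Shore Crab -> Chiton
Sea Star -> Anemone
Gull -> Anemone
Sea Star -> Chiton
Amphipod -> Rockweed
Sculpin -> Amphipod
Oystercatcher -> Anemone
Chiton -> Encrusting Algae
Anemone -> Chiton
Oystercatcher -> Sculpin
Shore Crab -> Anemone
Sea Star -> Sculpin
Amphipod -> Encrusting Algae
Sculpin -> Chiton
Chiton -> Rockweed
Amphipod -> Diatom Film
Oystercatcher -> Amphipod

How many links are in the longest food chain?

3 links

One longest chain: Rockweed → Chiton → Anemone → Shore Crab.
It has 4 species and 3 links.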